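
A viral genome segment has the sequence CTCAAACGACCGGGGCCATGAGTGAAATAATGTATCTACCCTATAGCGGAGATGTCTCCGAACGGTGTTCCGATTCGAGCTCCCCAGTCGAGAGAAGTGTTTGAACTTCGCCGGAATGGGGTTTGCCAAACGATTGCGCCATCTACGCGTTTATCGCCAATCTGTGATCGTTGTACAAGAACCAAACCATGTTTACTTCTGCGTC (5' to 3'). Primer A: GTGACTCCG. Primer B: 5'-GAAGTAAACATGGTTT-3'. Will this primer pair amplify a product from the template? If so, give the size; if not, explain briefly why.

No product — primer A has no binding site in the template.

Primer A (GTGACTCCG) does not match the top strand, and its reverse complement CGGAGTCAC does not match either.
With no annealing site for primer A, no amplification occurs.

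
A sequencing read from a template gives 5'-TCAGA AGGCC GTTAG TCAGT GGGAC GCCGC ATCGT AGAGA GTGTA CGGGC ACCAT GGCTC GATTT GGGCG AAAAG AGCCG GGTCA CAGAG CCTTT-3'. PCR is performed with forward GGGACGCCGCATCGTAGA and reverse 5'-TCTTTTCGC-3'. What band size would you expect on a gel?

Scanning the template, GGGACGCCGCATCGTAGA occurs at positions 21–38; this primer anneals to the bottom strand there with its 3' end pointing downstream.
Reverse complement of the reverse primer: GCGAAAAGA. This occurs on the top strand at positions 68–76.
Amplicon spans positions 21–76: 56 bp.

56 bp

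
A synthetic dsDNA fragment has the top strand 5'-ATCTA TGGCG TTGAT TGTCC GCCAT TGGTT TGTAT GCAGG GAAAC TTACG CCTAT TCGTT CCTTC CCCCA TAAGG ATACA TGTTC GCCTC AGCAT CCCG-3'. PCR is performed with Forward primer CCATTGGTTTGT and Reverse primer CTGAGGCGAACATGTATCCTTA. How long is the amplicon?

Forward primer CCATTGGTTTGT is found on the top strand at positions 22–33.
The reverse primer's reverse complement is TAAGGATACATGTTCGCCTCAG, which matches the template at positions 71–92.
Amplicon spans positions 22–92: 71 bp.

71 bp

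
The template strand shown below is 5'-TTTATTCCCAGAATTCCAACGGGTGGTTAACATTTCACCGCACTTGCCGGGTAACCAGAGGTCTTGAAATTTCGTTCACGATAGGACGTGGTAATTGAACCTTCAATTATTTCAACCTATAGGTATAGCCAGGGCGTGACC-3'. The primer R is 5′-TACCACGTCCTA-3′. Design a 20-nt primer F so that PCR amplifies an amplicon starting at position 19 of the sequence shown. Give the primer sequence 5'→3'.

5'-ACGGGTGGTTAACATTTCAC-3'

The reverse primer's reverse complement TAGGACGTGGTA matches the template at positions 82–93; the product starts at position 19.
The forward primer is identical to the top strand over positions 19–38: ACGGGTGGTTAACATTTCAC.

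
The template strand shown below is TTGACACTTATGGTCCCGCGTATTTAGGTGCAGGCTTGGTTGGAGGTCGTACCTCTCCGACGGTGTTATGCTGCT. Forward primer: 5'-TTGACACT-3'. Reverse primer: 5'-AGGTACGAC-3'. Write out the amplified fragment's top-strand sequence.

Forward primer TTGACACT is found on the top strand at positions 1–8.
The reverse primer's reverse complement is GTCGTACCT, which matches the template at positions 46–54.
The product is the template from position 1 through 54 (54 bp).

5'-TTGACACTTATGGTCCCGCGTATTTAGGTGCAGGCTTGGTTGGAGGTCGTACCT-3'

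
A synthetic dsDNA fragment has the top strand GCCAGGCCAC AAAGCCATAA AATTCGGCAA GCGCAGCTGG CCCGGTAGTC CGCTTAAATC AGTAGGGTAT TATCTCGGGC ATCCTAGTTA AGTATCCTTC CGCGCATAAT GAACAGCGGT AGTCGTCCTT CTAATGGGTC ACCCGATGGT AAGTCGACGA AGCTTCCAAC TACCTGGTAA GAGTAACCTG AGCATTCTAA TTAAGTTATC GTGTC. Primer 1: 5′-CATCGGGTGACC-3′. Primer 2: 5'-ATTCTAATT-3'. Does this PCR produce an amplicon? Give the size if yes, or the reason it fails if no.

No product — the primers' 3' ends point away from each other.

Primer 1 (CATCGGGTGACC) has reverse complement GGTCACCCGATG, which matches the top strand at positions 137–148; primer 1 anneals to the top strand there with its 3' end pointing upstream toward position 137.
Primer 2 (ATTCTAATT) matches the top strand directly at positions 194–202; it anneals to the bottom strand with its 3' end pointing downstream toward position 202.
The 3' ends diverge (primer 1 extends toward position 1, primer 2 toward position 215), so the primers never converge on a shared product.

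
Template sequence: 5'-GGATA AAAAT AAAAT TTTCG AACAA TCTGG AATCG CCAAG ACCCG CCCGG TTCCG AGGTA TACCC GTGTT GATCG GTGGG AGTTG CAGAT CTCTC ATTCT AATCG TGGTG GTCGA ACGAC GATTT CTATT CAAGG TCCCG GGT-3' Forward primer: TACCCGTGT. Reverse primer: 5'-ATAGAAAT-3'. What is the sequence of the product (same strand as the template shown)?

5'-TACCCGTGTTGATCGGTGGGAGTTGCAGATCTCTCATTCTAATCGTGGTGGTCGAACGACGATTTCTAT-3'

Forward primer TACCCGTGT is found on the top strand at positions 61–69.
The reverse primer's reverse complement is ATTTCTAT, which matches the template at positions 122–129.
The product is the template from position 61 through 129 (69 bp).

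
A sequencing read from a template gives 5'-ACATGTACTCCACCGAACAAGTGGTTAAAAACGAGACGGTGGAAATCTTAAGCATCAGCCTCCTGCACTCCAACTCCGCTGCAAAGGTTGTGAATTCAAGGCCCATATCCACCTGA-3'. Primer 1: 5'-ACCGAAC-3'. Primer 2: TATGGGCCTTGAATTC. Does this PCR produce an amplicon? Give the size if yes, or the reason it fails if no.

Primer 1 (ACCGAAC) matches the top strand at positions 12–18; it acts as a forward primer.
Primer 2's reverse complement is GAATTCAAGGCCCATA, matching the top strand at positions 92–107; it acts as a reverse primer.
The 3' ends face each other across positions 12–107, giving a 96 bp product.

Yes — a 96 bp product.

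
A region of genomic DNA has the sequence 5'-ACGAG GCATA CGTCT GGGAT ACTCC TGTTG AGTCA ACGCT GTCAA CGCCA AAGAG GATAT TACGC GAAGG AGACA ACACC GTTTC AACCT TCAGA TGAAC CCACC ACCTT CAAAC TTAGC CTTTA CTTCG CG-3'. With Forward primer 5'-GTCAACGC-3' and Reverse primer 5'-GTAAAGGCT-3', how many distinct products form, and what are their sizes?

Two products: 95 bp, 86 bp

The forward primer GTCAACGC matches the top strand at positions 32–39, 41–48.
The reverse primer's reverse complement is AGCCTTTAC, matching at positions 118–126.
Each forward site pairs with the reverse site to give a product ending at position 126: sizes 95, 86 bp.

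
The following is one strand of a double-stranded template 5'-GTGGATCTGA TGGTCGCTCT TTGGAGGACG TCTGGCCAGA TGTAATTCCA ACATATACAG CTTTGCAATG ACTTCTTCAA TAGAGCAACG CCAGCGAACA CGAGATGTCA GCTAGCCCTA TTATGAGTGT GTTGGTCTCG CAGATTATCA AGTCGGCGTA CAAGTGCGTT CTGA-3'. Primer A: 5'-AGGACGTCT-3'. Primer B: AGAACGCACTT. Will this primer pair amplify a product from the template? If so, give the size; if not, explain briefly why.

Yes — a 148 bp product.

Primer A (AGGACGTCT) matches the top strand at positions 25–33; it acts as a forward primer.
Primer B's reverse complement is AAGTGCGTTCT, matching the top strand at positions 162–172; it acts as a reverse primer.
The 3' ends face each other across positions 25–172, giving a 148 bp product.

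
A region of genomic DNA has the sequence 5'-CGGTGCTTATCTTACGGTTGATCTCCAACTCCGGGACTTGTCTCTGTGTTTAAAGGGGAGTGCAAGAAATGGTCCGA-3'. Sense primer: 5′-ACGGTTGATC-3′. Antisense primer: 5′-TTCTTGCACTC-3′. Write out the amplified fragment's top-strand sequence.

Forward primer ACGGTTGATC is found on the top strand at positions 14–23.
Reverse complement of the reverse primer: GAGTGCAAGAA. This occurs on the top strand at positions 58–68.
The product is the template from position 14 through 68 (55 bp).

5'-ACGGTTGATCTCCAACTCCGGGACTTGTCTCTGTGTTTAAAGGGGAGTGCAAGAA-3'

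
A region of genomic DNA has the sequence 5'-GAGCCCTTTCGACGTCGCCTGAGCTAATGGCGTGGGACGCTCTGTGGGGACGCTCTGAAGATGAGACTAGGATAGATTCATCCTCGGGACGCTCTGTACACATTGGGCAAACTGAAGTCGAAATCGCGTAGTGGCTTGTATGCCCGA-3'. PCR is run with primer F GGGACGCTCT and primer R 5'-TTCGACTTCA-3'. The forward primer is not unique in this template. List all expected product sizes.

The forward primer GGGACGCTCT matches the top strand at positions 34–43, 47–56, 86–95.
The reverse primer's reverse complement is TGAAGTCGAA, matching at positions 113–122.
Each forward site pairs with the reverse site to give a product ending at position 122: sizes 89, 76, 37 bp.

89 bp, 76 bp, 37 bp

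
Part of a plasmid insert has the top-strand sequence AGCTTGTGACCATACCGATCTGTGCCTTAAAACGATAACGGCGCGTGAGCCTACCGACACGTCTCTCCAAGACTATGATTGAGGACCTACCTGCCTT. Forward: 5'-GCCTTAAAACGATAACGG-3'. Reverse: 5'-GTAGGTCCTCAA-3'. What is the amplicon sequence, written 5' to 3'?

5'-GCCTTAAAACGATAACGGCGCGTGAGCCTACCGACACGTCTCTCCAAGACTATGATTGAGGACCTAC-3'

The forward primer matches the template at positions 24–41.
The reverse primer's reverse complement is TTGAGGACCTAC, which matches the template at positions 79–90.
The product is the template from position 24 through 90 (67 bp).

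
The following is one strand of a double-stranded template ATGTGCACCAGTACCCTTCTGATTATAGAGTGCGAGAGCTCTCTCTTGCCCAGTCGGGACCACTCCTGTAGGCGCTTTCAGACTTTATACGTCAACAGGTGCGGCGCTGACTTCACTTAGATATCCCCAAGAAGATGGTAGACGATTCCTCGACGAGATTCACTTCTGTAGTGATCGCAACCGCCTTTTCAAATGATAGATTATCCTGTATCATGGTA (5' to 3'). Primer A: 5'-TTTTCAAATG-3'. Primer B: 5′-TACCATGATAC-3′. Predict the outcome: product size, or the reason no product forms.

Primer A (TTTTCAAATG) matches the top strand at positions 186–195; it acts as a forward primer.
Primer B's reverse complement is GTATCATGGTA, matching the top strand at positions 208–218; it acts as a reverse primer.
The 3' ends face each other across positions 186–218, giving a 33 bp product.

Yes — a 33 bp product.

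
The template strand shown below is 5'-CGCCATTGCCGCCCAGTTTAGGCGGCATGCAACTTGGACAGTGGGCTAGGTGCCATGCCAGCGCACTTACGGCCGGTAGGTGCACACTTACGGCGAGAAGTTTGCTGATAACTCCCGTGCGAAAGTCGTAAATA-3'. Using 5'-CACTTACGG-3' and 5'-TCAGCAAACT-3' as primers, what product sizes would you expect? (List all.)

45 bp, 24 bp

The forward primer CACTTACGG matches the top strand at positions 64–72, 85–93.
The reverse primer's reverse complement is AGTTTGCTGA, matching at positions 99–108.
Each forward site pairs with the reverse site to give a product ending at position 108: sizes 45, 24 bp.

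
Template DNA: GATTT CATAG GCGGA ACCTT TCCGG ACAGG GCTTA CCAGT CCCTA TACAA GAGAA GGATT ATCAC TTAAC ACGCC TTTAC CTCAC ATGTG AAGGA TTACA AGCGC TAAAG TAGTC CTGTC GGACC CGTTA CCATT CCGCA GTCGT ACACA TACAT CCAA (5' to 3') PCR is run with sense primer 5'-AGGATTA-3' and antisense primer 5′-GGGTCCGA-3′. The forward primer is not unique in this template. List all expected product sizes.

The forward primer AGGATTA matches the top strand at positions 55–61, 92–98.
The reverse primer's reverse complement is TCGGACCC, matching at positions 119–126.
Each forward site pairs with the reverse site to give a product ending at position 126: sizes 72, 35 bp.

72 bp, 35 bp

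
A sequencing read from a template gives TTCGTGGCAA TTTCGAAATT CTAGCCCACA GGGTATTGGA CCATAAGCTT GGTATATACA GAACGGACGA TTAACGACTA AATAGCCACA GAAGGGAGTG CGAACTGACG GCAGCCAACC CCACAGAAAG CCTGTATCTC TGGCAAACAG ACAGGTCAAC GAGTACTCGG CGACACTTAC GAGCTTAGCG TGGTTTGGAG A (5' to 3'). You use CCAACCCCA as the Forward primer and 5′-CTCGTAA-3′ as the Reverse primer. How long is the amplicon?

69 bp

Scanning the template, CCAACCCCA occurs at positions 115–123; this primer anneals to the bottom strand there with its 3' end pointing downstream.
Reverse complement of the reverse primer: TTACGAG. This occurs on the top strand at positions 177–183.
Product length = (reverse-primer end) − (forward-primer start) + 1 = 183 − 115 + 1 = 69 bp.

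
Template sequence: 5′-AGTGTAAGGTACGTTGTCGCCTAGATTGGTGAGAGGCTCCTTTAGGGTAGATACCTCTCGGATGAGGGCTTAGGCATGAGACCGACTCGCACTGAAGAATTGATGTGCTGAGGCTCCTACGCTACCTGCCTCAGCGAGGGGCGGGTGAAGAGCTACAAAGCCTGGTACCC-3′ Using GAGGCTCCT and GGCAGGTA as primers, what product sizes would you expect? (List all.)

98 bp, 21 bp

The forward primer GAGGCTCCT matches the top strand at positions 33–41, 110–118.
The reverse primer's reverse complement is TACCTGCC, matching at positions 123–130.
Each forward site pairs with the reverse site to give a product ending at position 130: sizes 98, 21 bp.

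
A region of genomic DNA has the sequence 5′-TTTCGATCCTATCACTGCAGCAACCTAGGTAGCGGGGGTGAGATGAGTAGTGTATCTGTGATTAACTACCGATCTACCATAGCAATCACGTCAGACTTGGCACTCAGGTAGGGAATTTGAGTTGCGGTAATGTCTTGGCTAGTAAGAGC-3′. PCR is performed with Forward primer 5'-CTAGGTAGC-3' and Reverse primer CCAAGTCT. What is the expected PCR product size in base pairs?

76 bp

Forward primer CTAGGTAGC is found on the top strand at positions 25–33.
Taking the reverse complement of CCAAGTCT gives AGACTTGG, found at positions 93–100 on the template; the primer anneals here to the top strand with its 3' end pointing upstream.
Amplicon spans positions 25–100: 76 bp.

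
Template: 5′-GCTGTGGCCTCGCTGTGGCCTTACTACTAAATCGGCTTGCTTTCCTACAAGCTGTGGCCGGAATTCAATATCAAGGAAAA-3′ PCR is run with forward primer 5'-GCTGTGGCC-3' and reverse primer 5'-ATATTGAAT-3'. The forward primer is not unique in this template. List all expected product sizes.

71 bp, 60 bp, 21 bp

The forward primer GCTGTGGCC matches the top strand at positions 1–9, 12–20, 51–59.
The reverse primer's reverse complement is ATTCAATAT, matching at positions 63–71.
Each forward site pairs with the reverse site to give a product ending at position 71: sizes 71, 60, 21 bp.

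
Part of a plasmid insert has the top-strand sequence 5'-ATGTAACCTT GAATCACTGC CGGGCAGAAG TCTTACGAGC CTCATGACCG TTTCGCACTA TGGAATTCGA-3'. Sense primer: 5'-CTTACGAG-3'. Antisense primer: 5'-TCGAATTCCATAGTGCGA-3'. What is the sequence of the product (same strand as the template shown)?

Scanning the template, CTTACGAG occurs at positions 32–39; this primer anneals to the bottom strand there with its 3' end pointing downstream.
Reverse complement of the reverse primer: TCGCACTATGGAATTCGA. This occurs on the top strand at positions 53–70.
The product is the template from position 32 through 70 (39 bp).

5'-CTTACGAGCCTCATGACCGTTTCGCACTATGGAATTCGA-3'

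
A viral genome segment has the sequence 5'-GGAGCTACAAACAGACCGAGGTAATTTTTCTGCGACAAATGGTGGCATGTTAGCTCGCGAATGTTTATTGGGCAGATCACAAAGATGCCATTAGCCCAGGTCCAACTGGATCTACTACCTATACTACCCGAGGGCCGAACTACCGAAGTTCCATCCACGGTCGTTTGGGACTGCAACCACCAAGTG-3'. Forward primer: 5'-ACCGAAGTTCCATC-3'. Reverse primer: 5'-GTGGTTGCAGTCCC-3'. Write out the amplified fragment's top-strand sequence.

Forward primer ACCGAAGTTCCATC is found on the top strand at positions 142–155.
Taking the reverse complement of GTGGTTGCAGTCCC gives GGGACTGCAACCAC, found at positions 167–180 on the template; the primer anneals here to the top strand with its 3' end pointing upstream.
The product is the template from position 142 through 180 (39 bp).

5'-ACCGAAGTTCCATCCACGGTCGTTTGGGACTGCAACCAC-3'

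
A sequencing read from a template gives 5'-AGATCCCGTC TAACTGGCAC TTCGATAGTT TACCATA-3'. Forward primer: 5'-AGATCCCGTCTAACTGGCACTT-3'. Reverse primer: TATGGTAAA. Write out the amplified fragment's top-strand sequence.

5'-AGATCCCGTCTAACTGGCACTTCGATAGTTTACCATA-3'

Forward primer AGATCCCGTCTAACTGGCACTT is found on the top strand at positions 1–22.
The reverse primer's reverse complement is TTTACCATA, which matches the template at positions 29–37.
The product is the template from position 1 through 37 (37 bp).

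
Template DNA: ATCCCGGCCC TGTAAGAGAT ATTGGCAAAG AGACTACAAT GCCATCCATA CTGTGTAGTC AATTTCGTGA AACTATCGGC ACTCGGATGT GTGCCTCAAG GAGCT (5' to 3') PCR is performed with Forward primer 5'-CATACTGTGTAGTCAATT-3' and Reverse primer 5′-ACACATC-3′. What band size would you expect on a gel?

46 bp

The forward primer matches the template at positions 47–64.
The reverse primer's reverse complement is GATGTGT, which matches the template at positions 86–92.
The product runs from position 47 to position 92, so its length is 92 − 47 + 1 = 46 bp.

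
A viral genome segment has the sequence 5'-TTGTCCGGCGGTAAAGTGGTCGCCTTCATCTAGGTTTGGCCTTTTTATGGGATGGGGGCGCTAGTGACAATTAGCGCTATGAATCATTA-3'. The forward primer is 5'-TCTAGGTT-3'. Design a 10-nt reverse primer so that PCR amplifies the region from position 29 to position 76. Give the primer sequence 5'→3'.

The product's 3' end on the top strand is position 76.
The reverse primer anneals to the top strand over positions 67–76, i.e. to ACAATTAGCG.
Its sequence written 5'→3' is the reverse complement: CGCTAATTGT.

5'-CGCTAATTGT-3'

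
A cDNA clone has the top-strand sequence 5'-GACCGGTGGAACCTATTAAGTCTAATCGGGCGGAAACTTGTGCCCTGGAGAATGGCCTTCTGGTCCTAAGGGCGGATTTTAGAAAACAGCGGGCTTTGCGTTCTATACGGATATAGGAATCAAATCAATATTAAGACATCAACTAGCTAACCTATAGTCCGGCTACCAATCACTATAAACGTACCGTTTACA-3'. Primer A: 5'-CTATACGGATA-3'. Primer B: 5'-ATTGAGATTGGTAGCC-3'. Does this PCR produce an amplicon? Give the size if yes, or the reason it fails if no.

No product — primer B has no binding site in the template.

Primer B (ATTGAGATTGGTAGCC) does not match the top strand, and its reverse complement GGCTACCAATCTCAAT does not match either.
With no annealing site for primer B, no amplification occurs.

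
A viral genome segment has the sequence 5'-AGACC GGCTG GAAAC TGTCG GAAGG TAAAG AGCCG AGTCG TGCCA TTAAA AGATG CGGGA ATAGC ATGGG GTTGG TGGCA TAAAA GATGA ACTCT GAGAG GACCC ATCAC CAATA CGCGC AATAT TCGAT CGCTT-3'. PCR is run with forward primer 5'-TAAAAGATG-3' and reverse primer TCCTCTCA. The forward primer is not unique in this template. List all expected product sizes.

The forward primer TAAAAGATG matches the top strand at positions 47–55, 81–89.
The reverse primer's reverse complement is TGAGAGGA, matching at positions 95–102.
Each forward site pairs with the reverse site to give a product ending at position 102: sizes 56, 22 bp.

56 bp, 22 bp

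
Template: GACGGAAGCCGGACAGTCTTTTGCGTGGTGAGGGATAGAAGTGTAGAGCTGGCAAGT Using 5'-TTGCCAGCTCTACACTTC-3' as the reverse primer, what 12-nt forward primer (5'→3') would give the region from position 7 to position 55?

5'-AGCCGGACAGTC-3'

The reverse primer's reverse complement GAAGTGTAGAGCTGGCAA matches the template at positions 38–55; the product starts at position 7.
The forward primer is identical to the top strand over positions 7–18: AGCCGGACAGTC.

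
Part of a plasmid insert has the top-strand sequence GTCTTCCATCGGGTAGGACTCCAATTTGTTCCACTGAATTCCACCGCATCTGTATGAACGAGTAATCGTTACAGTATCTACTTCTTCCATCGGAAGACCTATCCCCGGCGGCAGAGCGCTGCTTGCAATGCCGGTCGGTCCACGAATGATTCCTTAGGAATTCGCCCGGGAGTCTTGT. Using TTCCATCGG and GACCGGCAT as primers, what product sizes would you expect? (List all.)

133 bp, 52 bp

The forward primer TTCCATCGG matches the top strand at positions 4–12, 85–93.
The reverse primer's reverse complement is ATGCCGGTC, matching at positions 128–136.
Each forward site pairs with the reverse site to give a product ending at position 136: sizes 133, 52 bp.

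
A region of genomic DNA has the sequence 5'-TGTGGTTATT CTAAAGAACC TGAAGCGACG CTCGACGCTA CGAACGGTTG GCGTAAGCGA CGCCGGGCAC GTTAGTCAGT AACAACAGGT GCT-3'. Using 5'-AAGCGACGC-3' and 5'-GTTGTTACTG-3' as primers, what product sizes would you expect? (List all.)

The forward primer AAGCGACGC matches the top strand at positions 23–31, 55–63.
The reverse primer's reverse complement is CAGTAACAAC, matching at positions 77–86.
Each forward site pairs with the reverse site to give a product ending at position 86: sizes 64, 32 bp.

64 bp, 32 bp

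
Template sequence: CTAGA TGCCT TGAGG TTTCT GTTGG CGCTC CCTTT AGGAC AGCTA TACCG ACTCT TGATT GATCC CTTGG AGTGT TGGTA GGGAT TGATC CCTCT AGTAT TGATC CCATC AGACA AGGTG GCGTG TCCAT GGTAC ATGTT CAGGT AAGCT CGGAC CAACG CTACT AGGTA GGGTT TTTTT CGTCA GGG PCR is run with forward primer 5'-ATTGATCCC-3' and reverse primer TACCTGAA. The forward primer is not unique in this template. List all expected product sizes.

89 bp, 63 bp, 48 bp

The forward primer ATTGATCCC matches the top strand at positions 58–66, 84–92, 99–107.
The reverse primer's reverse complement is TTCAGGTA, matching at positions 139–146.
Each forward site pairs with the reverse site to give a product ending at position 146: sizes 89, 63, 48 bp.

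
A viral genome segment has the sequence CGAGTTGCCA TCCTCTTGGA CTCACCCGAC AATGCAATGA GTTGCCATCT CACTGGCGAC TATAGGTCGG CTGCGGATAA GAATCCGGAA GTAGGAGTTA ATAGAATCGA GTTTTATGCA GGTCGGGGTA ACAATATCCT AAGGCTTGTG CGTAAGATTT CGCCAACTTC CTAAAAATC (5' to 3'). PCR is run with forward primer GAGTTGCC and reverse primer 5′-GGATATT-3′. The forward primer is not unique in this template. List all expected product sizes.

138 bp, 101 bp

The forward primer GAGTTGCC matches the top strand at positions 2–9, 39–46.
The reverse primer's reverse complement is AATATCC, matching at positions 133–139.
Each forward site pairs with the reverse site to give a product ending at position 139: sizes 138, 101 bp.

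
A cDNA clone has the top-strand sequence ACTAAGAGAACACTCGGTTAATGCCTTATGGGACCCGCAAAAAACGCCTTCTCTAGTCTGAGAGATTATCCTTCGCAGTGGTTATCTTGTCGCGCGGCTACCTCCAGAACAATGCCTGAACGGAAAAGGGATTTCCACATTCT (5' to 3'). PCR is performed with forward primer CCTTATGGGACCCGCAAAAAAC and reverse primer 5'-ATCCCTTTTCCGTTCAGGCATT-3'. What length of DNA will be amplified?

109 bp

The forward primer matches the template at positions 24–45.
Reverse complement of the reverse primer: AATGCCTGAACGGAAAAGGGAT. This occurs on the top strand at positions 111–132.
Amplicon spans positions 24–132: 109 bp.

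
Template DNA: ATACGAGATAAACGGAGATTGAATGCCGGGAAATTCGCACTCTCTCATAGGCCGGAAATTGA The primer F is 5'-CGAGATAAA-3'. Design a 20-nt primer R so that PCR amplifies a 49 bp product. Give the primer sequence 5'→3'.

5'-GCCTATGAGAGAGTGCGAAT-3'

The forward primer binds at positions 4–12, so a 49 bp product ends at position 4 + 49 − 1 = 52.
The reverse primer anneals to the top strand over positions 33–52, i.e. to ATTCGCACTCTCTCATAGGC.
Its sequence written 5'→3' is the reverse complement: GCCTATGAGAGAGTGCGAAT.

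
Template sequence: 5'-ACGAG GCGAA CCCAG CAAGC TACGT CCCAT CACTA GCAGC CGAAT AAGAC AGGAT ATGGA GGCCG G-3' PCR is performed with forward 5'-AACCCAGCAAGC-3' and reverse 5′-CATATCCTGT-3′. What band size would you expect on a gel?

50 bp

Forward primer AACCCAGCAAGC is found on the top strand at positions 9–20.
Reverse complement of the reverse primer: ACAGGATATG. This occurs on the top strand at positions 49–58.
The product runs from position 9 to position 58, so its length is 58 − 9 + 1 = 50 bp.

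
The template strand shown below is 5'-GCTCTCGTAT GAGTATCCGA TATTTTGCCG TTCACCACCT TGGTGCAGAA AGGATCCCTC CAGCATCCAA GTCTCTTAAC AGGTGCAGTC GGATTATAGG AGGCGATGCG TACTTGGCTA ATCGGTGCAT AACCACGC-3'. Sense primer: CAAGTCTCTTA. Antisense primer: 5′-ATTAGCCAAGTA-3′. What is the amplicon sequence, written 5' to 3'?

5'-CAAGTCTCTTAACAGGTGCAGTCGGATTATAGGAGGCGATGCGTACTTGGCTAAT-3'

The forward primer matches the template at positions 68–78.
Reverse complement of the reverse primer: TACTTGGCTAAT. This occurs on the top strand at positions 111–122.
The product is the template from position 68 through 122 (55 bp).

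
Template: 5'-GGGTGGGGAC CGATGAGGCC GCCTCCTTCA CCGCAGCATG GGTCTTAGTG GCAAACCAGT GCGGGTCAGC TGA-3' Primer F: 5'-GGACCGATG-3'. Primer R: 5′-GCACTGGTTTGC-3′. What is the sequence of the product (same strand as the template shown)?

5'-GGACCGATGAGGCCGCCTCCTTCACCGCAGCATGGGTCTTAGTGGCAAACCAGTGC-3'

Scanning the template, GGACCGATG occurs at positions 7–15; this primer anneals to the bottom strand there with its 3' end pointing downstream.
The reverse primer's reverse complement is GCAAACCAGTGC, which matches the template at positions 51–62.
The product is the template from position 7 through 62 (56 bp).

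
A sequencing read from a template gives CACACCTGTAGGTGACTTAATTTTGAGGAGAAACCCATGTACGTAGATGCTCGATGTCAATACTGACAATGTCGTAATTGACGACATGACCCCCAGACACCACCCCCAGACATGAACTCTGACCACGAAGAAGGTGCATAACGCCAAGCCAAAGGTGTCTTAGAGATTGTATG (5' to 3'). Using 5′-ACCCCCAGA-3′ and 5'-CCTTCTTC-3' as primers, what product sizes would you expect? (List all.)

46 bp, 33 bp

The forward primer ACCCCCAGA matches the top strand at positions 89–97, 102–110.
The reverse primer's reverse complement is GAAGAAGG, matching at positions 127–134.
Each forward site pairs with the reverse site to give a product ending at position 134: sizes 46, 33 bp.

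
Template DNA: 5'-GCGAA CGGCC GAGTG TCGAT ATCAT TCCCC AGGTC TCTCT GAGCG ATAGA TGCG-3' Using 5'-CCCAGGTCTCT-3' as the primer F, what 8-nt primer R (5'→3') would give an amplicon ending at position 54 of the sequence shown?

The forward primer binds at positions 28–38; the product's 3' end on the top strand is position 54.
The reverse primer anneals to the top strand over positions 47–54, i.e. to TAGATGCG.
Its sequence written 5'→3' is the reverse complement: CGCATCTA.

5'-CGCATCTA-3'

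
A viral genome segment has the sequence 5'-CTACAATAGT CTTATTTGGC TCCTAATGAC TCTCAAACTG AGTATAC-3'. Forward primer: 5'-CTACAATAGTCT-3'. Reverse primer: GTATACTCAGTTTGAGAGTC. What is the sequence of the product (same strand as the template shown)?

5'-CTACAATAGTCTTATTTGGCTCCTAATGACTCTCAAACTGAGTATAC-3'

Scanning the template, CTACAATAGTCT occurs at positions 1–12; this primer anneals to the bottom strand there with its 3' end pointing downstream.
Reverse complement of the reverse primer: GACTCTCAAACTGAGTATAC. This occurs on the top strand at positions 28–47.
The product is the template from position 1 through 47 (47 bp).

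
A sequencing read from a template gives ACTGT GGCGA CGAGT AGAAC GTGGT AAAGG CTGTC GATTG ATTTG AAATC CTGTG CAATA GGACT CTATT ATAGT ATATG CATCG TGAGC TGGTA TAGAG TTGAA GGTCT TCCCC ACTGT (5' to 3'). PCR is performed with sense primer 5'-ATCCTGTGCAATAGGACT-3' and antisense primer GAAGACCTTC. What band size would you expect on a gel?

65 bp

Forward primer ATCCTGTGCAATAGGACT is found on the top strand at positions 48–65.
Taking the reverse complement of GAAGACCTTC gives GAAGGTCTTC, found at positions 103–112 on the template; the primer anneals here to the top strand with its 3' end pointing upstream.
The product runs from position 48 to position 112, so its length is 112 − 48 + 1 = 65 bp.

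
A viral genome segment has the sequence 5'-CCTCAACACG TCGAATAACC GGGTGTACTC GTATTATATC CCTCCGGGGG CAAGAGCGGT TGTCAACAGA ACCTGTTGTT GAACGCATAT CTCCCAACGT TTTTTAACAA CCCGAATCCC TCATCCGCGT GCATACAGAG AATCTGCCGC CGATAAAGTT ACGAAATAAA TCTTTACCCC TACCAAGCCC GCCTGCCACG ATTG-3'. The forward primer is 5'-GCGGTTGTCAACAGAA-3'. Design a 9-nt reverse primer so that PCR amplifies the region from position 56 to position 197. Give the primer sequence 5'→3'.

The product's 3' end on the top strand is position 197.
The reverse primer anneals to the top strand over positions 189–197, i.e. to CCGCCTGCC.
Its sequence written 5'→3' is the reverse complement: GGCAGGCGG.

5'-GGCAGGCGG-3'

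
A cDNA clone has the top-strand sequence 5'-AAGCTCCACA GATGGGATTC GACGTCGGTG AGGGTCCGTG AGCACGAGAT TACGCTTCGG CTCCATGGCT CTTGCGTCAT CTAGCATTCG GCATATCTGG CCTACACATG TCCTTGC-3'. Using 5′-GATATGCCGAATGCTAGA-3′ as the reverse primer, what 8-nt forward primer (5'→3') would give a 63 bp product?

5'-TCCGTGAG-3'

The reverse primer's reverse complement TCTAGCATTCGGCATATC matches the template at positions 80–97, so the product ends at position 97.
A 63 bp product then starts at position 97 − 63 + 1 = 35.
The forward primer is identical to the top strand there: TCCGTGAG.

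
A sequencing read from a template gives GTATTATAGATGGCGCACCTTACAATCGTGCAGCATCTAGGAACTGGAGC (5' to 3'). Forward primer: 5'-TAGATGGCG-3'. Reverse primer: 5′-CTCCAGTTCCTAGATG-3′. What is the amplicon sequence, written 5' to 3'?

5'-TAGATGGCGCACCTTACAATCGTGCAGCATCTAGGAACTGGAG-3'

Scanning the template, TAGATGGCG occurs at positions 7–15; this primer anneals to the bottom strand there with its 3' end pointing downstream.
Taking the reverse complement of CTCCAGTTCCTAGATG gives CATCTAGGAACTGGAG, found at positions 34–49 on the template; the primer anneals here to the top strand with its 3' end pointing upstream.
The product is the template from position 7 through 49 (43 bp).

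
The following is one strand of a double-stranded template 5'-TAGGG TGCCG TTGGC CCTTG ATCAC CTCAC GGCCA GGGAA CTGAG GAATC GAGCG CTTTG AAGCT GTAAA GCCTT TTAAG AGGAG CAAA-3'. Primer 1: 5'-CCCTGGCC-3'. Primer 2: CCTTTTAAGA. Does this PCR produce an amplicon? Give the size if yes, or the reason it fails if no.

No product — the primers' 3' ends point away from each other.

Primer 1 (CCCTGGCC) has reverse complement GGCCAGGG, which matches the top strand at positions 31–38; primer 1 anneals to the top strand there with its 3' end pointing upstream toward position 31.
Primer 2 (CCTTTTAAGA) matches the top strand directly at positions 72–81; it anneals to the bottom strand with its 3' end pointing downstream toward position 81.
The 3' ends diverge (primer 1 extends toward position 1, primer 2 toward position 89), so the primers never converge on a shared product.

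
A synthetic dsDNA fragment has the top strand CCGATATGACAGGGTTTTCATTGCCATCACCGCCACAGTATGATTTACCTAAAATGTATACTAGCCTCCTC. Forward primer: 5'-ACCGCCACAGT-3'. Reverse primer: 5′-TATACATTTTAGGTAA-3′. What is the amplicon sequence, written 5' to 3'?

5'-ACCGCCACAGTATGATTTACCTAAAATGTATA-3'

The forward primer matches the template at positions 29–39.
Reverse complement of the reverse primer: TTACCTAAAATGTATA. This occurs on the top strand at positions 45–60.
The product is the template from position 29 through 60 (32 bp).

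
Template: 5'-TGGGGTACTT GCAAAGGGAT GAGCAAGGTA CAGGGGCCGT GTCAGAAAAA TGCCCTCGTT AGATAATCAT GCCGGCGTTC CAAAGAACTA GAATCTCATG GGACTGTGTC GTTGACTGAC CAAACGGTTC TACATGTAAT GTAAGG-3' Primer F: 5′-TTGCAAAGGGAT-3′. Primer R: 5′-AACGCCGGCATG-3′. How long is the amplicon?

Scanning the template, TTGCAAAGGGAT occurs at positions 9–20; this primer anneals to the bottom strand there with its 3' end pointing downstream.
The reverse primer's reverse complement is CATGCCGGCGTT, which matches the template at positions 68–79.
Amplicon spans positions 9–79: 71 bp.

71 bp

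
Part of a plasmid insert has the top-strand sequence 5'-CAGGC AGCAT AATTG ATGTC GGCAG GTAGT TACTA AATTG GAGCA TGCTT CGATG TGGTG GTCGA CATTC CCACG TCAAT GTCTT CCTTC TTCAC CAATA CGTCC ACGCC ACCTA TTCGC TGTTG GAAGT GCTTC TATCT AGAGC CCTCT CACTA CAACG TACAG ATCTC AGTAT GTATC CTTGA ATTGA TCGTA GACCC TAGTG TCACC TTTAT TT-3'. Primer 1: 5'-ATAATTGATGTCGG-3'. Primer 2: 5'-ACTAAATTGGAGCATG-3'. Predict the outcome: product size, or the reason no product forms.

No product — both primers anneal to the same strand and extend in the same direction.

Primer 1 (ATAATTGATGTCGG) matches the top strand at positions 9–22 (3' end points downstream).
Primer 2 (ACTAAATTGGAGCATG) also matches the top strand directly, at positions 32–47 — its reverse complement CATGCTCCAATTTAGT is not present.
Both primers anneal to the bottom strand with 3' ends pointing the same way, so neither can prime synthesis back toward the other.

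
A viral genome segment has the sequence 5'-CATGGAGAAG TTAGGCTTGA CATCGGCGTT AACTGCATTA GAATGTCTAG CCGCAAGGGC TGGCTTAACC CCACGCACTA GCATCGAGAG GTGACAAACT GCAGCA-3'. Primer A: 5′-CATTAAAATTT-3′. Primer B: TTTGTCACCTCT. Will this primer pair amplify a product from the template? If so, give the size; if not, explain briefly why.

Primer A (CATTAAAATTT) does not match the top strand, and its reverse complement AAATTTTAATG does not match either.
With no annealing site for primer A, no amplification occurs.

No product — primer A has no binding site in the template.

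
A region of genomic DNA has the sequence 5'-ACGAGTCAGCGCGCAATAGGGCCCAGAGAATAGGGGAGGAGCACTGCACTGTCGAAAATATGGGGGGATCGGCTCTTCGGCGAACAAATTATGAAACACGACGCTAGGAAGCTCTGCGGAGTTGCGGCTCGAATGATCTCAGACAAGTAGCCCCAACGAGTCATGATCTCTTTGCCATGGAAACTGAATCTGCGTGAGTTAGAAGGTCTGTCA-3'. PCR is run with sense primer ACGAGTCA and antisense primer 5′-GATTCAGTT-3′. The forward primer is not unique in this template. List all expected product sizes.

190 bp, 35 bp

The forward primer ACGAGTCA matches the top strand at positions 1–8, 156–163.
The reverse primer's reverse complement is AACTGAATC, matching at positions 182–190.
Each forward site pairs with the reverse site to give a product ending at position 190: sizes 190, 35 bp.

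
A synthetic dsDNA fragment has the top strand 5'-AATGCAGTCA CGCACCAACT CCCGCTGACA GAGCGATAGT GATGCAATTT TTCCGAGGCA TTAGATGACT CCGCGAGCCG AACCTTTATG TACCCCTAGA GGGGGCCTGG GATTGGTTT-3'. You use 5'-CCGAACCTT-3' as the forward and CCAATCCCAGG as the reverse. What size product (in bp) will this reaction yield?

39 bp

The forward primer matches the template at positions 78–86.
The reverse primer's reverse complement is CCTGGGATTGG, which matches the template at positions 106–116.
Amplicon spans positions 78–116: 39 bp.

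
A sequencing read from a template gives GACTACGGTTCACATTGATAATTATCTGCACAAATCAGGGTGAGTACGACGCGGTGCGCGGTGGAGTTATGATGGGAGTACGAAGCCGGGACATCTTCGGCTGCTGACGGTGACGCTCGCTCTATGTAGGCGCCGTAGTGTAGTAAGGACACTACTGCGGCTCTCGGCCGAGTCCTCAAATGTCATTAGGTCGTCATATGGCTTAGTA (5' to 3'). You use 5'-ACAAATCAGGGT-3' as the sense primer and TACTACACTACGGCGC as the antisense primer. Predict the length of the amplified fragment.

Forward primer ACAAATCAGGGT is found on the top strand at positions 30–41.
The reverse primer's reverse complement is GCGCCGTAGTGTAGTA, which matches the template at positions 130–145.
Amplicon spans positions 30–145: 116 bp.

116 bp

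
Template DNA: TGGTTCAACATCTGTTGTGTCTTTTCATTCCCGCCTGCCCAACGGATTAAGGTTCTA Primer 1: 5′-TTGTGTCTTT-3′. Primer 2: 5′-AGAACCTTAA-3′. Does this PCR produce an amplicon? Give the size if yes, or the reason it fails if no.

Yes — a 42 bp product.

Primer 1 (TTGTGTCTTT) matches the top strand at positions 15–24; it acts as a forward primer.
Primer 2's reverse complement is TTAAGGTTCT, matching the top strand at positions 47–56; it acts as a reverse primer.
The 3' ends face each other across positions 15–56, giving a 42 bp product.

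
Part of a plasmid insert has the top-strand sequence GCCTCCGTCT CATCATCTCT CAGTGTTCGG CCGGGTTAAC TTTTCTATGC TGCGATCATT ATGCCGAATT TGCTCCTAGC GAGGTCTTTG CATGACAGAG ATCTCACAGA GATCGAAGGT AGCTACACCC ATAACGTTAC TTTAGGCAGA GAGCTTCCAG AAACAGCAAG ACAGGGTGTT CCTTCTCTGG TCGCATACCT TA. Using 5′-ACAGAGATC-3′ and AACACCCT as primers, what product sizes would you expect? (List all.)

86 bp, 75 bp

The forward primer ACAGAGATC matches the top strand at positions 95–103, 106–114.
The reverse primer's reverse complement is AGGGTGTT, matching at positions 173–180.
Each forward site pairs with the reverse site to give a product ending at position 180: sizes 86, 75 bp.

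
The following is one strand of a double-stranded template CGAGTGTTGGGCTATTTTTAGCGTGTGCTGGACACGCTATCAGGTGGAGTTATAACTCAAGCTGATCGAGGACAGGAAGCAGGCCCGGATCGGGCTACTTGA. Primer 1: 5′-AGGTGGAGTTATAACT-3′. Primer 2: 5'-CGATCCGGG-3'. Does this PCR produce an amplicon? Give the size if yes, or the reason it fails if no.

Primer 1 (AGGTGGAGTTATAACT) matches the top strand at positions 42–57; it acts as a forward primer.
Primer 2's reverse complement is CCCGGATCG, matching the top strand at positions 84–92; it acts as a reverse primer.
The 3' ends face each other across positions 42–92, giving a 51 bp product.

Yes — a 51 bp product.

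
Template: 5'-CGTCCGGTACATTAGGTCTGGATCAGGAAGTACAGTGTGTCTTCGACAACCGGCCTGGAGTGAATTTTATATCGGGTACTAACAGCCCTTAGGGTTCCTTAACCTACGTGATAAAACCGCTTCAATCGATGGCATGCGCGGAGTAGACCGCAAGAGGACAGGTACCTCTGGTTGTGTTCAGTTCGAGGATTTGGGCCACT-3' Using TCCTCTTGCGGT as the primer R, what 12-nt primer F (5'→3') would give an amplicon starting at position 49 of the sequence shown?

5'-ACCGGCCTGGAG-3'

The reverse primer's reverse complement ACCGCAAGAGGA matches the template at positions 147–158; the product starts at position 49.
The forward primer is identical to the top strand over positions 49–60: ACCGGCCTGGAG.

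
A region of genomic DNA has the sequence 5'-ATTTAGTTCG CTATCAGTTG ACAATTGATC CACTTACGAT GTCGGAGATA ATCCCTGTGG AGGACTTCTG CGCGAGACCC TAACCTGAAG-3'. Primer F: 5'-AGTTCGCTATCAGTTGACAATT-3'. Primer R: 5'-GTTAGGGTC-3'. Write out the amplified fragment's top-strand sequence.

5'-AGTTCGCTATCAGTTGACAATTGATCCACTTACGATGTCGGAGATAATCCCTGTGGAGGACTTCTGCGCGAGACCCTAAC-3'

Scanning the template, AGTTCGCTATCAGTTGACAATT occurs at positions 5–26; this primer anneals to the bottom strand there with its 3' end pointing downstream.
Reverse complement of the reverse primer: GACCCTAAC. This occurs on the top strand at positions 76–84.
The product is the template from position 5 through 84 (80 bp).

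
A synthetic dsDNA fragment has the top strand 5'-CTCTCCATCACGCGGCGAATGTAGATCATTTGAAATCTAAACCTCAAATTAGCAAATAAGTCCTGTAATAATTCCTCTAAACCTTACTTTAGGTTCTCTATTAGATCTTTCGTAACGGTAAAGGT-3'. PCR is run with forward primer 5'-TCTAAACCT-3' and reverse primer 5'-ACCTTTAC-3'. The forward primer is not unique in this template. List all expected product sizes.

The forward primer TCTAAACCT matches the top strand at positions 36–44, 76–84.
The reverse primer's reverse complement is GTAAAGGT, matching at positions 118–125.
Each forward site pairs with the reverse site to give a product ending at position 125: sizes 90, 50 bp.

90 bp, 50 bp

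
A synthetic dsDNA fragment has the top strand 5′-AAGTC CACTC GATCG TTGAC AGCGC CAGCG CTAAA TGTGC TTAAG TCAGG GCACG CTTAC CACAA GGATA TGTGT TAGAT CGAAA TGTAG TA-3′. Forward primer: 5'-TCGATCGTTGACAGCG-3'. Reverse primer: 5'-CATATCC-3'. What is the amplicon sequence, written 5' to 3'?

Scanning the template, TCGATCGTTGACAGCG occurs at positions 9–24; this primer anneals to the bottom strand there with its 3' end pointing downstream.
The reverse primer's reverse complement is GGATATG, which matches the template at positions 66–72.
The product is the template from position 9 through 72 (64 bp).

5'-TCGATCGTTGACAGCGCCAGCGCTAAATGTGCTTAAGTCAGGGCACGCTTACCACAAGGATATG-3'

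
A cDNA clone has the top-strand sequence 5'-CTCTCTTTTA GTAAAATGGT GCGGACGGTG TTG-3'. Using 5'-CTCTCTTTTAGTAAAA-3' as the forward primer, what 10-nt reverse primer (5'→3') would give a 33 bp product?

5'-CAACACCGTC-3'

The forward primer binds at positions 1–16, so a 33 bp product ends at position 1 + 33 − 1 = 33.
The reverse primer anneals to the top strand over positions 24–33, i.e. to GACGGTGTTG.
Its sequence written 5'→3' is the reverse complement: CAACACCGTC.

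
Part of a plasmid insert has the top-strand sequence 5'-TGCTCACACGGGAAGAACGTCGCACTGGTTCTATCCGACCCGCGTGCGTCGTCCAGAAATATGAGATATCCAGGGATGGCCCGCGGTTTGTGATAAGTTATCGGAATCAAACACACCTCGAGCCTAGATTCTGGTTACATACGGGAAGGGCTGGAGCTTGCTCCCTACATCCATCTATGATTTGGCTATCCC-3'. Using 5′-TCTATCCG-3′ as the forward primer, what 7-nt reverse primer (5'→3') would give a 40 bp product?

5'-ATATCTC-3'

The forward primer binds at positions 30–37, so a 40 bp product ends at position 30 + 40 − 1 = 69.
The reverse primer anneals to the top strand over positions 63–69, i.e. to GAGATAT.
Its sequence written 5'→3' is the reverse complement: ATATCTC.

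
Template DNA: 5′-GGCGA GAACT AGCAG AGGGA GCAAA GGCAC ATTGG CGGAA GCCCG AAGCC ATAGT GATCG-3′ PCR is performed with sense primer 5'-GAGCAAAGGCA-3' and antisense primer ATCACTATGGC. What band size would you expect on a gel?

40 bp

Scanning the template, GAGCAAAGGCA occurs at positions 19–29; this primer anneals to the bottom strand there with its 3' end pointing downstream.
Reverse complement of the reverse primer: GCCATAGTGAT. This occurs on the top strand at positions 48–58.
The product runs from position 19 to position 58, so its length is 58 − 19 + 1 = 40 bp.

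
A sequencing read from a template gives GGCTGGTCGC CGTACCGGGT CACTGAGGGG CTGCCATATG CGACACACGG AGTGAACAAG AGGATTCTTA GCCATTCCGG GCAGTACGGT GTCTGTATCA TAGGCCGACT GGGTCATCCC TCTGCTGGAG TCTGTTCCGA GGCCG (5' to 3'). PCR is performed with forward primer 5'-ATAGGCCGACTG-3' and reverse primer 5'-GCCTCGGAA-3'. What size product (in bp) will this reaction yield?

The forward primer matches the template at positions 100–111.
Reverse complement of the reverse primer: TTCCGAGGC. This occurs on the top strand at positions 135–143.
Product length = (reverse-primer end) − (forward-primer start) + 1 = 143 − 100 + 1 = 44 bp.

44 bp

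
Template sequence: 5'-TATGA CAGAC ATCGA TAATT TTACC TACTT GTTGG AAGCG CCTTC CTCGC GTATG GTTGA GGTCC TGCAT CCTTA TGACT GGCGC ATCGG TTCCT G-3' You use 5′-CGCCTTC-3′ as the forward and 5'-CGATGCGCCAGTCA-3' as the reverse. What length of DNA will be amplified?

51 bp

Scanning the template, CGCCTTC occurs at positions 39–45; this primer anneals to the bottom strand there with its 3' end pointing downstream.
The reverse primer's reverse complement is TGACTGGCGCATCG, which matches the template at positions 76–89.
The product runs from position 39 to position 89, so its length is 89 − 39 + 1 = 51 bp.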